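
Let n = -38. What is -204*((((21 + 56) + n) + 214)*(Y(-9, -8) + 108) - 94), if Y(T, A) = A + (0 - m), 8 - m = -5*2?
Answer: -4213008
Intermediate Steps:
m = 18 (m = 8 - (-5)*2 = 8 - 1*(-10) = 8 + 10 = 18)
Y(T, A) = -18 + A (Y(T, A) = A + (0 - 1*18) = A + (0 - 18) = A - 18 = -18 + A)
-204*((((21 + 56) + n) + 214)*(Y(-9, -8) + 108) - 94) = -204*((((21 + 56) - 38) + 214)*((-18 - 8) + 108) - 94) = -204*(((77 - 38) + 214)*(-26 + 108) - 94) = -204*((39 + 214)*82 - 94) = -204*(253*82 - 94) = -204*(20746 - 94) = -204*20652 = -4213008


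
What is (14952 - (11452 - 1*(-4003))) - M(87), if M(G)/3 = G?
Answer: -764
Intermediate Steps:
M(G) = 3*G
(14952 - (11452 - 1*(-4003))) - M(87) = (14952 - (11452 - 1*(-4003))) - 3*87 = (14952 - (11452 + 4003)) - 1*261 = (14952 - 1*15455) - 261 = (14952 - 15455) - 261 = -503 - 261 = -764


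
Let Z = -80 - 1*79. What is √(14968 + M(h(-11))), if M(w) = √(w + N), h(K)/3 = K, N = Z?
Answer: 2*√(3742 + 2*I*√3) ≈ 122.34 + 0.056629*I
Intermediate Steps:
Z = -159 (Z = -80 - 79 = -159)
N = -159
h(K) = 3*K
M(w) = √(-159 + w) (M(w) = √(w - 159) = √(-159 + w))
√(14968 + M(h(-11))) = √(14968 + √(-159 + 3*(-11))) = √(14968 + √(-159 - 33)) = √(14968 + √(-192)) = √(14968 + 8*I*√3)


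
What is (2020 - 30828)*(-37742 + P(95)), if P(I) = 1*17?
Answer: 1086781800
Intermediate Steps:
P(I) = 17
(2020 - 30828)*(-37742 + P(95)) = (2020 - 30828)*(-37742 + 17) = -28808*(-37725) = 1086781800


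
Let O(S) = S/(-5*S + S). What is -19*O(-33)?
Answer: 19/4 ≈ 4.7500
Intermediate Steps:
O(S) = -¼ (O(S) = S/((-4*S)) = S*(-1/(4*S)) = -¼)
-19*O(-33) = -19*(-¼) = 19/4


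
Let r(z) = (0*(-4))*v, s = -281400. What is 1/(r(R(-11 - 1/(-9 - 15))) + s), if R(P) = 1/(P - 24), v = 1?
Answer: -1/281400 ≈ -3.5537e-6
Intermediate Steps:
R(P) = 1/(-24 + P)
r(z) = 0 (r(z) = (0*(-4))*1 = 0*1 = 0)
1/(r(R(-11 - 1/(-9 - 15))) + s) = 1/(0 - 281400) = 1/(-281400) = -1/281400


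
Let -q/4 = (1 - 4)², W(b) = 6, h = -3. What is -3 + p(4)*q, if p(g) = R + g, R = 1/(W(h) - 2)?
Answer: -156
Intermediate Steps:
R = ¼ (R = 1/(6 - 2) = 1/4 = ¼ ≈ 0.25000)
q = -36 (q = -4*(1 - 4)² = -4*(-3)² = -4*9 = -36)
p(g) = ¼ + g
-3 + p(4)*q = -3 + (¼ + 4)*(-36) = -3 + (17/4)*(-36) = -3 - 153 = -156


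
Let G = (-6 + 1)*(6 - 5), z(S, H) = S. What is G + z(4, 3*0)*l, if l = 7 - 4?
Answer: 7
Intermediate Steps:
G = -5 (G = -5*1 = -5)
l = 3
G + z(4, 3*0)*l = -5 + 4*3 = -5 + 12 = 7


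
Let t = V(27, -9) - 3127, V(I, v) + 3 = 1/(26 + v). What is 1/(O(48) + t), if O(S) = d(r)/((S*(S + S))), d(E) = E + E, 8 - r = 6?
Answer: -19584/61296751 ≈ -0.00031949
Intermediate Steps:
r = 2 (r = 8 - 1*6 = 8 - 6 = 2)
V(I, v) = -3 + 1/(26 + v)
d(E) = 2*E
O(S) = 2/S² (O(S) = (2*2)/((S*(S + S))) = 4/((S*(2*S))) = 4/((2*S²)) = 4*(1/(2*S²)) = 2/S²)
t = -53209/17 (t = (-77 - 3*(-9))/(26 - 9) - 3127 = (-77 + 27)/17 - 3127 = (1/17)*(-50) - 3127 = -50/17 - 3127 = -53209/17 ≈ -3129.9)
1/(O(48) + t) = 1/(2/48² - 53209/17) = 1/(2*(1/2304) - 53209/17) = 1/(1/1152 - 53209/17) = 1/(-61296751/19584) = -19584/61296751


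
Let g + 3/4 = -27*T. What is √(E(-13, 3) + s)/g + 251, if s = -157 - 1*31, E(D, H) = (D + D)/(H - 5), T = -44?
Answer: 251 + 20*I*√7/4749 ≈ 251.0 + 0.011142*I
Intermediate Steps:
E(D, H) = 2*D/(-5 + H) (E(D, H) = (2*D)/(-5 + H) = 2*D/(-5 + H))
s = -188 (s = -157 - 31 = -188)
g = 4749/4 (g = -¾ - 27*(-44) = -¾ + 1188 = 4749/4 ≈ 1187.3)
√(E(-13, 3) + s)/g + 251 = √(2*(-13)/(-5 + 3) - 188)/(4749/4) + 251 = √(2*(-13)/(-2) - 188)*(4/4749) + 251 = √(2*(-13)*(-½) - 188)*(4/4749) + 251 = √(13 - 188)*(4/4749) + 251 = √(-175)*(4/4749) + 251 = (5*I*√7)*(4/4749) + 251 = 20*I*√7/4749 + 251 = 251 + 20*I*√7/4749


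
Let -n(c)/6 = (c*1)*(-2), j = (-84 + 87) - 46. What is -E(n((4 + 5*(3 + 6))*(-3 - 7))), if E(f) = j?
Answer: 43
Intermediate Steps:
j = -43 (j = 3 - 46 = -43)
n(c) = 12*c (n(c) = -6*c*1*(-2) = -6*c*(-2) = -(-12)*c = 12*c)
E(f) = -43
-E(n((4 + 5*(3 + 6))*(-3 - 7))) = -1*(-43) = 43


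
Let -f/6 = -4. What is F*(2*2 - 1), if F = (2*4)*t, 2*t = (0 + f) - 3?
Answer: 252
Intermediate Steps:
f = 24 (f = -6*(-4) = 24)
t = 21/2 (t = ((0 + 24) - 3)/2 = (24 - 3)/2 = (½)*21 = 21/2 ≈ 10.500)
F = 84 (F = (2*4)*(21/2) = 8*(21/2) = 84)
F*(2*2 - 1) = 84*(2*2 - 1) = 84*(4 - 1) = 84*3 = 252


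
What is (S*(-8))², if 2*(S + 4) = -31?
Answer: 24336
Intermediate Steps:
S = -39/2 (S = -4 + (½)*(-31) = -4 - 31/2 = -39/2 ≈ -19.500)
(S*(-8))² = (-39/2*(-8))² = 156² = 24336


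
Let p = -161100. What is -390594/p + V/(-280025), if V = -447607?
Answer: 1209903817/300746850 ≈ 4.0230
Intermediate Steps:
-390594/p + V/(-280025) = -390594/(-161100) - 447607/(-280025) = -390594*(-1/161100) - 447607*(-1/280025) = 65099/26850 + 447607/280025 = 1209903817/300746850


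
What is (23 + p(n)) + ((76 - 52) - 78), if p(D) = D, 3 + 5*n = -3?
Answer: -161/5 ≈ -32.200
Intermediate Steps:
n = -6/5 (n = -⅗ + (⅕)*(-3) = -⅗ - ⅗ = -6/5 ≈ -1.2000)
(23 + p(n)) + ((76 - 52) - 78) = (23 - 6/5) + ((76 - 52) - 78) = 109/5 + (24 - 78) = 109/5 - 54 = -161/5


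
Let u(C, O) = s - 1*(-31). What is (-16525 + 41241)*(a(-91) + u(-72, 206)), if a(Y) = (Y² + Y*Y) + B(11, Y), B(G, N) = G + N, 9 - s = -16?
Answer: 408753208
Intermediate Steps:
s = 25 (s = 9 - 1*(-16) = 9 + 16 = 25)
a(Y) = 11 + Y + 2*Y² (a(Y) = (Y² + Y*Y) + (11 + Y) = (Y² + Y²) + (11 + Y) = 2*Y² + (11 + Y) = 11 + Y + 2*Y²)
u(C, O) = 56 (u(C, O) = 25 - 1*(-31) = 25 + 31 = 56)
(-16525 + 41241)*(a(-91) + u(-72, 206)) = (-16525 + 41241)*((11 - 91 + 2*(-91)²) + 56) = 24716*((11 - 91 + 2*8281) + 56) = 24716*((11 - 91 + 16562) + 56) = 24716*(16482 + 56) = 24716*16538 = 408753208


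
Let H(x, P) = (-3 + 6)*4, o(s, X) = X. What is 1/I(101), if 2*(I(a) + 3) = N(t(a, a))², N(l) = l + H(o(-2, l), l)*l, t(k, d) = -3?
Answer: 2/1515 ≈ 0.0013201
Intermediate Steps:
H(x, P) = 12 (H(x, P) = 3*4 = 12)
N(l) = 13*l (N(l) = l + 12*l = 13*l)
I(a) = 1515/2 (I(a) = -3 + (13*(-3))²/2 = -3 + (½)*(-39)² = -3 + (½)*1521 = -3 + 1521/2 = 1515/2)
1/I(101) = 1/(1515/2) = 2/1515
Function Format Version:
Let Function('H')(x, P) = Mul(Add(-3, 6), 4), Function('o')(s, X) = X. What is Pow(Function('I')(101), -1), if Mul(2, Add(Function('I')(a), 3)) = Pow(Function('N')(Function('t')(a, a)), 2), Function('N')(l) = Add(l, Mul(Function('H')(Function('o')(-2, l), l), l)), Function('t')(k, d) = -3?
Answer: Rational(2, 1515) ≈ 0.0013201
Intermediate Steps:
Function('H')(x, P) = 12 (Function('H')(x, P) = Mul(3, 4) = 12)
Function('N')(l) = Mul(13, l) (Function('N')(l) = Add(l, Mul(12, l)) = Mul(13, l))
Function('I')(a) = Rational(1515, 2) (Function('I')(a) = Add(-3, Mul(Rational(1, 2), Pow(Mul(13, -3), 2))) = Add(-3, Mul(Rational(1, 2), Pow(-39, 2))) = Add(-3, Mul(Rational(1, 2), 1521)) = Add(-3, Rational(1521, 2)) = Rational(1515, 2))
Pow(Function('I')(101), -1) = Pow(Rational(1515, 2), -1) = Rational(2, 1515)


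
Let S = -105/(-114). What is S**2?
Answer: 1225/1444 ≈ 0.84834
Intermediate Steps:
S = 35/38 (S = -105*(-1/114) = 35/38 ≈ 0.92105)
S**2 = (35/38)**2 = 1225/1444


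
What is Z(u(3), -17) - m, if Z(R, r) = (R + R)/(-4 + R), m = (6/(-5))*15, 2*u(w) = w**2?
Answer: 36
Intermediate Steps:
u(w) = w**2/2
m = -18 (m = (6*(-1/5))*15 = -6/5*15 = -18)
Z(R, r) = 2*R/(-4 + R) (Z(R, r) = (2*R)/(-4 + R) = 2*R/(-4 + R))
Z(u(3), -17) - m = 2*((1/2)*3**2)/(-4 + (1/2)*3**2) - 1*(-18) = 2*((1/2)*9)/(-4 + (1/2)*9) + 18 = 2*(9/2)/(-4 + 9/2) + 18 = 2*(9/2)/(1/2) + 18 = 2*(9/2)*2 + 18 = 18 + 18 = 36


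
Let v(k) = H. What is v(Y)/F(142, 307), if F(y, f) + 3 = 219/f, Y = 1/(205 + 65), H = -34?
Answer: 5219/351 ≈ 14.869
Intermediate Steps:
Y = 1/270 ≈ 0.0037037
v(k) = -34
F(y, f) = -3 + 219/f
v(Y)/F(142, 307) = -34/(-3 + 219/307) = -34/(-702/307) = -34*(-307/702) = 5219/351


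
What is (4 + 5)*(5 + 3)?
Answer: 72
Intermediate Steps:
(4 + 5)*(5 + 3) = 9*8 = 72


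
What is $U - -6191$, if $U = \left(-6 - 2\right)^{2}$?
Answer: $6255$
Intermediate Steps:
$U = 64$ ($U = \left(-8\right)^{2} = 64$)
$U - -6191 = 64 - -6191 = 64 + 6191 = 6255$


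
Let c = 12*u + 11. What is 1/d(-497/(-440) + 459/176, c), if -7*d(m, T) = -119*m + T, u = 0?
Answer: 560/34701 ≈ 0.016138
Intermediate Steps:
c = 11 (c = 12*0 + 11 = 0 + 11 = 11)
d(m, T) = 17*m - T/7 (d(m, T) = -(-119*m + T)/7 = -(T - 119*m)/7 = 17*m - T/7)
1/d(-497/(-440) + 459/176, c) = 1/(17*(-497/(-440) + 459/176) - 1/7*11) = 1/(17*(-497*(-1/440) + 459*(1/176)) - 11/7) = 1/(17*(497/440 + 459/176) - 11/7) = 1/(17*(299/80) - 11/7) = 1/(5083/80 - 11/7) = 1/(34701/560) = 560/34701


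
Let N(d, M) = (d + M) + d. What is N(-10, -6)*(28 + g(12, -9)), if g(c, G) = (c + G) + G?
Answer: -572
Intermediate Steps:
N(d, M) = M + 2*d (N(d, M) = (M + d) + d = M + 2*d)
g(c, G) = c + 2*G (g(c, G) = (G + c) + G = c + 2*G)
N(-10, -6)*(28 + g(12, -9)) = (-6 + 2*(-10))*(28 + (12 + 2*(-9))) = (-6 - 20)*(28 + (12 - 18)) = -26*(28 - 6) = -26*22 = -572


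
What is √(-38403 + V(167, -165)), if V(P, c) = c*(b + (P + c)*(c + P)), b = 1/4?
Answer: I*√156417/2 ≈ 197.75*I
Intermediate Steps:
b = ¼ ≈ 0.25000
V(P, c) = c*(¼ + (P + c)²) (V(P, c) = c*(¼ + (P + c)*(c + P)) = c*(¼ + (P + c)*(P + c)) = c*(¼ + (P + c)²))
√(-38403 + V(167, -165)) = √(-38403 + ((¼)*(-165) - 165*(167 - 165)²)) = √(-38403 + (-165/4 - 165*2²)) = √(-38403 + (-165/4 - 165*4)) = √(-38403 + (-165/4 - 660)) = √(-38403 - 2805/4) = √(-156417/4) = I*√156417/2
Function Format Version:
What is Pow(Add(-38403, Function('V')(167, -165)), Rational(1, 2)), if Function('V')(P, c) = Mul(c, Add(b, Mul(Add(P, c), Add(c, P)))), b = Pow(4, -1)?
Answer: Mul(Rational(1, 2), I, Pow(156417, Rational(1, 2))) ≈ Mul(197.75, I)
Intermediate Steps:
b = Rational(1, 4) ≈ 0.25000
Function('V')(P, c) = Mul(c, Add(Rational(1, 4), Pow(Add(P, c), 2))) (Function('V')(P, c) = Mul(c, Add(Rational(1, 4), Mul(Add(P, c), Add(c, P)))) = Mul(c, Add(Rational(1, 4), Mul(Add(P, c), Add(P, c)))) = Mul(c, Add(Rational(1, 4), Pow(Add(P, c), 2))))
Pow(Add(-38403, Function('V')(167, -165)), Rational(1, 2)) = Pow(Add(-38403, Add(Mul(Rational(1, 4), -165), Mul(-165, Pow(Add(167, -165), 2)))), Rational(1, 2)) = Pow(Add(-38403, Add(Rational(-165, 4), Mul(-165, Pow(2, 2)))), Rational(1, 2)) = Pow(Add(-38403, Add(Rational(-165, 4), Mul(-165, 4))), Rational(1, 2)) = Pow(Add(-38403, Add(Rational(-165, 4), -660)), Rational(1, 2)) = Pow(Add(-38403, Rational(-2805, 4)), Rational(1, 2)) = Pow(Rational(-156417, 4), Rational(1, 2)) = Mul(Rational(1, 2), I, Pow(156417, Rational(1, 2)))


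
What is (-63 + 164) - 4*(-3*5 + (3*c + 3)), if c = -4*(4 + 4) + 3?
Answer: 497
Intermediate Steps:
c = -29 (c = -4*8 + 3 = -32 + 3 = -29)
(-63 + 164) - 4*(-3*5 + (3*c + 3)) = (-63 + 164) - 4*(-3*5 + (3*(-29) + 3)) = 101 - 4*(-15 + (-87 + 3)) = 101 - 4*(-15 - 84) = 101 - 4*(-99) = 101 + 396 = 497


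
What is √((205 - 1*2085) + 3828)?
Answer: 2*√487 ≈ 44.136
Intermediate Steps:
√((205 - 1*2085) + 3828) = √((205 - 2085) + 3828) = √(-1880 + 3828) = √1948 = 2*√487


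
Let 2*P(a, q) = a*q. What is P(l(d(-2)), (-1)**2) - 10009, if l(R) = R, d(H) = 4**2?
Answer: -10001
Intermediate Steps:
d(H) = 16
P(a, q) = a*q/2 (P(a, q) = (a*q)/2 = a*q/2)
P(l(d(-2)), (-1)**2) - 10009 = (1/2)*16*(-1)**2 - 10009 = (1/2)*16*1 - 10009 = 8 - 10009 = -10001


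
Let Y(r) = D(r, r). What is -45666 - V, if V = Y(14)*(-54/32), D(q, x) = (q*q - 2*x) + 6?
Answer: -362979/8 ≈ -45372.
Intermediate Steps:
D(q, x) = 6 + q² - 2*x (D(q, x) = (q² - 2*x) + 6 = 6 + q² - 2*x)
Y(r) = 6 + r² - 2*r
V = -2349/8 (V = (6 + 14² - 2*14)*(-54/32) = (6 + 196 - 28)*(-54*1/32) = 174*(-27/16) = -2349/8 ≈ -293.63)
-45666 - V = -45666 - 1*(-2349/8) = -45666 + 2349/8 = -362979/8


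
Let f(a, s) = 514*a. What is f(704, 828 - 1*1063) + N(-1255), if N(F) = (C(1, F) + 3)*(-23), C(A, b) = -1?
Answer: 361810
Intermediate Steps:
N(F) = -46 (N(F) = (-1 + 3)*(-23) = 2*(-23) = -46)
f(704, 828 - 1*1063) + N(-1255) = 514*704 - 46 = 361856 - 46 = 361810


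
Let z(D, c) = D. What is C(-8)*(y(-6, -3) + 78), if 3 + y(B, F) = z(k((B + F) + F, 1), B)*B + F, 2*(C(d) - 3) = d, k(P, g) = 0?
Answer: -72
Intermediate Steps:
C(d) = 3 + d/2
y(B, F) = -3 + F (y(B, F) = -3 + (0*B + F) = -3 + (0 + F) = -3 + F)
C(-8)*(y(-6, -3) + 78) = (3 + (1/2)*(-8))*((-3 - 3) + 78) = (3 - 4)*(-6 + 78) = -1*72 = -72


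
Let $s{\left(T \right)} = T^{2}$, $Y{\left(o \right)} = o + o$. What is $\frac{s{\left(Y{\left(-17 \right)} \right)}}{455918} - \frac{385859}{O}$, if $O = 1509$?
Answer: $- \frac{87959159579}{343990131} \approx -255.7$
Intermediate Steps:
$Y{\left(o \right)} = 2 o$
$\frac{s{\left(Y{\left(-17 \right)} \right)}}{455918} - \frac{385859}{O} = \frac{\left(2 \left(-17\right)\right)^{2}}{455918} - \frac{385859}{1509} = \left(-34\right)^{2} \cdot \frac{1}{455918} - \frac{385859}{1509} = 1156 \cdot \frac{1}{455918} - \frac{385859}{1509} = \frac{578}{227959} - \frac{385859}{1509} = - \frac{87959159579}{343990131}$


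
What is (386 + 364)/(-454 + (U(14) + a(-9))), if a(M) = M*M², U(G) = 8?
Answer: -30/47 ≈ -0.63830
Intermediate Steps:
a(M) = M³
(386 + 364)/(-454 + (U(14) + a(-9))) = (386 + 364)/(-454 + (8 + (-9)³)) = 750/(-454 + (8 - 729)) = 750/(-454 - 721) = 750/(-1175) = 750*(-1/1175) = -30/47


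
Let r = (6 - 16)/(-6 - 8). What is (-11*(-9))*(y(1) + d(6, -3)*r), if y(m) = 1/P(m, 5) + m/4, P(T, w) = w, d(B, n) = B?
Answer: 65637/140 ≈ 468.84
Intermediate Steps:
r = 5/7 (r = -10/(-14) = -10*(-1/14) = 5/7 ≈ 0.71429)
y(m) = ⅕ + m/4 (y(m) = 1/5 + m/4 = 1*(⅕) + m*(¼) = ⅕ + m/4)
(-11*(-9))*(y(1) + d(6, -3)*r) = (-11*(-9))*((⅕ + (¼)*1) + 6*(5/7)) = 99*((⅕ + ¼) + 30/7) = 99*(9/20 + 30/7) = 99*(663/140) = 65637/140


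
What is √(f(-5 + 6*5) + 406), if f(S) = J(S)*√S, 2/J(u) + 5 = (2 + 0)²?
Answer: 6*√11 ≈ 19.900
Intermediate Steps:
J(u) = -2 (J(u) = 2/(-5 + (2 + 0)²) = 2/(-5 + 2²) = 2/(-5 + 4) = 2/(-1) = 2*(-1) = -2)
f(S) = -2*√S
√(f(-5 + 6*5) + 406) = √(-2*√(-5 + 6*5) + 406) = √(-2*√(-5 + 30) + 406) = √(-2*√25 + 406) = √(-2*5 + 406) = √(-10 + 406) = √396 = 6*√11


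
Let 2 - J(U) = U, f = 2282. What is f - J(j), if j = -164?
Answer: 2116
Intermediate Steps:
J(U) = 2 - U
f - J(j) = 2282 - (2 - 1*(-164)) = 2282 - (2 + 164) = 2282 - 1*166 = 2282 - 166 = 2116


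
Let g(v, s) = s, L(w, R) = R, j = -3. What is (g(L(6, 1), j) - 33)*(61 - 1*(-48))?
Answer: -3924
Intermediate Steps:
(g(L(6, 1), j) - 33)*(61 - 1*(-48)) = (-3 - 33)*(61 - 1*(-48)) = -36*(61 + 48) = -36*109 = -3924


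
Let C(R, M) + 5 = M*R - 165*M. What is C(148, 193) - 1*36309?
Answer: -39595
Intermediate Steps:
C(R, M) = -5 - 165*M + M*R (C(R, M) = -5 + (M*R - 165*M) = -5 + (-165*M + M*R) = -5 - 165*M + M*R)
C(148, 193) - 1*36309 = (-5 - 165*193 + 193*148) - 1*36309 = (-5 - 31845 + 28564) - 36309 = -3286 - 36309 = -39595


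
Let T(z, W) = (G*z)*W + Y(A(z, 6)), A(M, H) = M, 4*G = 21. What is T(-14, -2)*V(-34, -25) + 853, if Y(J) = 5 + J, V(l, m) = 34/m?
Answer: 16633/25 ≈ 665.32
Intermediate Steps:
G = 21/4 (G = (1/4)*21 = 21/4 ≈ 5.2500)
T(z, W) = 5 + z + 21*W*z/4 (T(z, W) = (21*z/4)*W + (5 + z) = 21*W*z/4 + (5 + z) = 5 + z + 21*W*z/4)
T(-14, -2)*V(-34, -25) + 853 = (5 - 14 + (21/4)*(-2)*(-14))*(34/(-25)) + 853 = (5 - 14 + 147)*(34*(-1/25)) + 853 = 138*(-34/25) + 853 = -4692/25 + 853 = 16633/25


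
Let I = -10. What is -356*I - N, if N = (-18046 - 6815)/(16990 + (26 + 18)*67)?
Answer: 23668047/6646 ≈ 3561.2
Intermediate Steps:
N = -8287/6646 (N = -24861/(16990 + 44*67) = -24861/(16990 + 2948) = -24861/19938 = -24861*1/19938 = -8287/6646 ≈ -1.2469)
-356*I - N = -356*(-10) - 1*(-8287/6646) = 3560 + 8287/6646 = 23668047/6646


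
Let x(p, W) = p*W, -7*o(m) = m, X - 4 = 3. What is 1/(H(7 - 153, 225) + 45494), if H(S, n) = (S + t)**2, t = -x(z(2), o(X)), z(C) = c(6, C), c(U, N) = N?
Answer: 1/66230 ≈ 1.5099e-5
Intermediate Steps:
X = 7 (X = 4 + 3 = 7)
z(C) = C
o(m) = -m/7
x(p, W) = W*p
t = 2 (t = -(-1/7*7)*2 = -(-1)*2 = -1*(-2) = 2)
H(S, n) = (2 + S)**2 (H(S, n) = (S + 2)**2 = (2 + S)**2)
1/(H(7 - 153, 225) + 45494) = 1/((2 + (7 - 153))**2 + 45494) = 1/((2 - 146)**2 + 45494) = 1/((-144)**2 + 45494) = 1/(20736 + 45494) = 1/66230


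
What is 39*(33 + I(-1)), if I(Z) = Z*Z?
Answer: 1326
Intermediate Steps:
I(Z) = Z²
39*(33 + I(-1)) = 39*(33 + (-1)²) = 39*(33 + 1) = 39*34 = 1326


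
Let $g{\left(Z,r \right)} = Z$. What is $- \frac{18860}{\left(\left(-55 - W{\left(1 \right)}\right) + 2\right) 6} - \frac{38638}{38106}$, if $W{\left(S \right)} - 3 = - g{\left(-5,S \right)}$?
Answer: $\frac{58711471}{1162233} \approx 50.516$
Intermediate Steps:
$W{\left(S \right)} = 8$ ($W{\left(S \right)} = 3 - -5 = 3 + 5 = 8$)
$- \frac{18860}{\left(\left(-55 - W{\left(1 \right)}\right) + 2\right) 6} - \frac{38638}{38106} = - \frac{18860}{\left(\left(-55 - 8\right) + 2\right) 6} - \frac{38638}{38106} = - \frac{18860}{\left(\left(-55 - 8\right) + 2\right) 6} - \frac{19319}{19053} = - \frac{18860}{\left(-63 + 2\right) 6} - \frac{19319}{19053} = - \frac{18860}{\left(-61\right) 6} - \frac{19319}{19053} = - \frac{18860}{-366} - \frac{19319}{19053} = \left(-18860\right) \left(- \frac{1}{366}\right) - \frac{19319}{19053} = \frac{9430}{183} - \frac{19319}{19053} = \frac{58711471}{1162233}$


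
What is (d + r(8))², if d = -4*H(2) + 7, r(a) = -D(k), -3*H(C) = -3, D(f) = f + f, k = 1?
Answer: 1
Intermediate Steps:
D(f) = 2*f
H(C) = 1 (H(C) = -⅓*(-3) = 1)
r(a) = -2
d = 3 (d = -4*1 + 7 = -4 + 7 = 3)
(d + r(8))² = (3 - 2)² = 1² = 1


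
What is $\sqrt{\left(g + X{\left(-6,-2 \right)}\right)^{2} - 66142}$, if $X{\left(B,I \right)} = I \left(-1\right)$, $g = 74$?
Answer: $i \sqrt{60366} \approx 245.69 i$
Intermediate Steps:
$X{\left(B,I \right)} = - I$
$\sqrt{\left(g + X{\left(-6,-2 \right)}\right)^{2} - 66142} = \sqrt{\left(74 - -2\right)^{2} - 66142} = \sqrt{\left(74 + 2\right)^{2} - 66142} = \sqrt{76^{2} - 66142} = \sqrt{5776 - 66142} = \sqrt{-60366} = i \sqrt{60366}$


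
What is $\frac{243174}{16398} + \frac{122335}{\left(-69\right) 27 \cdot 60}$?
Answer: $\frac{279732671}{20366316} \approx 13.735$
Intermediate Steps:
$\frac{243174}{16398} + \frac{122335}{\left(-69\right) 27 \cdot 60} = 243174 \cdot \frac{1}{16398} + \frac{122335}{\left(-1863\right) 60} = \frac{40529}{2733} + \frac{122335}{-111780} = \frac{40529}{2733} + 122335 \left(- \frac{1}{111780}\right) = \frac{40529}{2733} - \frac{24467}{22356} = \frac{279732671}{20366316}$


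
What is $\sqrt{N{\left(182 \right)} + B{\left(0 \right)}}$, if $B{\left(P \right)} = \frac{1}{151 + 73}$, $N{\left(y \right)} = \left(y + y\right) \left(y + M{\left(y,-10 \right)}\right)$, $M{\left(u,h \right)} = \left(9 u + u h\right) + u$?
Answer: $\frac{\sqrt{207753742}}{56} \approx 257.39$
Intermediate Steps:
$M{\left(u,h \right)} = 10 u + h u$ ($M{\left(u,h \right)} = \left(9 u + h u\right) + u = 10 u + h u$)
$N{\left(y \right)} = 2 y^{2}$ ($N{\left(y \right)} = \left(y + y\right) \left(y + y \left(10 - 10\right)\right) = 2 y \left(y + y 0\right) = 2 y \left(y + 0\right) = 2 y y = 2 y^{2}$)
$B{\left(P \right)} = \frac{1}{224}$
$\sqrt{N{\left(182 \right)} + B{\left(0 \right)}} = \sqrt{2 \cdot 182^{2} + \frac{1}{224}} = \sqrt{2 \cdot 33124 + \frac{1}{224}} = \sqrt{66248 + \frac{1}{224}} = \sqrt{\frac{14839553}{224}} = \frac{\sqrt{207753742}}{56}$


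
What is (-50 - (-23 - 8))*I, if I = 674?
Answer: -12806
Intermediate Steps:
(-50 - (-23 - 8))*I = (-50 - (-23 - 8))*674 = (-50 - 1*(-31))*674 = (-50 + 31)*674 = -19*674 = -12806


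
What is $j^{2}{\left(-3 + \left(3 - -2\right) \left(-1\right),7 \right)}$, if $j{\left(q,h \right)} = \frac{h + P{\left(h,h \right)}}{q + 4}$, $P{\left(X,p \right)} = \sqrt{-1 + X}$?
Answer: $\frac{\left(7 + \sqrt{6}\right)^{2}}{16} \approx 5.5808$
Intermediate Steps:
$j{\left(q,h \right)} = \frac{h + \sqrt{-1 + h}}{4 + q}$ ($j{\left(q,h \right)} = \frac{h + \sqrt{-1 + h}}{q + 4} = \frac{h + \sqrt{-1 + h}}{4 + q}$)
$j^{2}{\left(-3 + \left(3 - -2\right) \left(-1\right),7 \right)} = \left(\frac{7 + \sqrt{-1 + 7}}{4 + \left(-3 + \left(3 - -2\right) \left(-1\right)\right)}\right)^{2} = \left(\frac{7 + \sqrt{6}}{4 + \left(-3 + \left(3 + 2\right) \left(-1\right)\right)}\right)^{2} = \left(\frac{7 + \sqrt{6}}{4 + \left(-3 + 5 \left(-1\right)\right)}\right)^{2} = \left(\frac{7 + \sqrt{6}}{4 - 8}\right)^{2} = \left(\frac{7 + \sqrt{6}}{-4}\right)^{2} = \left(- \frac{7 + \sqrt{6}}{4}\right)^{2} = \left(- \frac{7}{4} - \frac{\sqrt{6}}{4}\right)^{2}$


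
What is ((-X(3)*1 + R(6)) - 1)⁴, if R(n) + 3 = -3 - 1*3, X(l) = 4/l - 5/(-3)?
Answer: 28561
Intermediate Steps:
X(l) = 5/3 + 4/l (X(l) = 4/l - 5*(-⅓) = 4/l + 5/3 = 5/3 + 4/l)
R(n) = -9 (R(n) = -3 + (-3 - 1*3) = -3 + (-3 - 3) = -3 - 6 = -9)
((-X(3)*1 + R(6)) - 1)⁴ = ((-(5/3 + 4/3)*1 - 9) - 1)⁴ = ((-1*3*1 - 9) - 1)⁴ = ((-3*1 - 9) - 1)⁴ = ((-3 - 9) - 1)⁴ = (-12 - 1)⁴ = (-13)⁴ = 28561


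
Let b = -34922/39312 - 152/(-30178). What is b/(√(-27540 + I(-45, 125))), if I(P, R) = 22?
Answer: 261975173*I*√27518/8161546668912 ≈ 0.0053247*I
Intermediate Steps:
b = -261975173/296589384 (b = -34922*1/39312 - 152*(-1/30178) = -17461/19656 + 76/15089 = -261975173/296589384 ≈ -0.88329)
b/(√(-27540 + I(-45, 125))) = -261975173/(296589384*√(-27540 + 22)) = -261975173*(-I*√27518/27518)/296589384 = -(-261975173)*I*√27518/8161546668912 = 261975173*I*√27518/8161546668912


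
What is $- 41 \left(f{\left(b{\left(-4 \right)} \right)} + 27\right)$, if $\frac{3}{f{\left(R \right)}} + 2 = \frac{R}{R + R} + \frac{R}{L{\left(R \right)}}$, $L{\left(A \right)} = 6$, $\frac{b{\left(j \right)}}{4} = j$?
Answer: $- \frac{26937}{25} \approx -1077.5$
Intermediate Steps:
$b{\left(j \right)} = 4 j$
$f{\left(R \right)} = \frac{3}{- \frac{3}{2} + \frac{R}{6}}$ ($f{\left(R \right)} = \frac{3}{-2 + \left(\frac{R}{R + R} + \frac{R}{6}\right)} = \frac{3}{-2 + \left(\frac{R}{2 R} + R \frac{1}{6}\right)} = \frac{3}{-2 + \left(R \frac{1}{2 R} + \frac{R}{6}\right)} = \frac{3}{-2 + \left(\frac{1}{2} + \frac{R}{6}\right)} = \frac{3}{- \frac{3}{2} + \frac{R}{6}}$)
$- 41 \left(f{\left(b{\left(-4 \right)} \right)} + 27\right) = - 41 \left(\frac{18}{-9 + 4 \left(-4\right)} + 27\right) = - 41 \left(\frac{18}{-9 - 16} + 27\right) = - 41 \left(\frac{18}{-25} + 27\right) = - 41 \left(18 \left(- \frac{1}{25}\right) + 27\right) = - 41 \left(- \frac{18}{25} + 27\right) = \left(-41\right) \frac{657}{25} = - \frac{26937}{25}$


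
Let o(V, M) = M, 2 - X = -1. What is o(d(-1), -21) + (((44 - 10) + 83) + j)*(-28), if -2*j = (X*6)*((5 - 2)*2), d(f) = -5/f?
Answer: -1785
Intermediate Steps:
X = 3 (X = 2 - 1*(-1) = 2 + 1 = 3)
j = -54 (j = -3*6*(5 - 2)*2/2 = -9*3*2 = -9*6 = -½*108 = -54)
o(d(-1), -21) + (((44 - 10) + 83) + j)*(-28) = -21 + (((44 - 10) + 83) - 54)*(-28) = -21 + ((34 + 83) - 54)*(-28) = -21 + (117 - 54)*(-28) = -21 + 63*(-28) = -21 - 1764 = -1785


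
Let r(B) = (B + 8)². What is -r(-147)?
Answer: -19321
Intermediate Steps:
r(B) = (8 + B)²
-r(-147) = -(8 - 147)² = -1*(-139)² = -1*19321 = -19321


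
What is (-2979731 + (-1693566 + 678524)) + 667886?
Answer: -3326887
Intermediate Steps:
(-2979731 + (-1693566 + 678524)) + 667886 = (-2979731 - 1015042) + 667886 = -3994773 + 667886 = -3326887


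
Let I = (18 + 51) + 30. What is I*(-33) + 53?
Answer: -3214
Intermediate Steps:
I = 99 (I = 69 + 30 = 99)
I*(-33) + 53 = 99*(-33) + 53 = -3267 + 53 = -3214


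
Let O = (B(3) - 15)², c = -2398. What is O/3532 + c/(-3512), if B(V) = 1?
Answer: 1144761/1550548 ≈ 0.73829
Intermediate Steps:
O = 196 (O = (1 - 15)² = (-14)² = 196)
O/3532 + c/(-3512) = 196/3532 - 2398/(-3512) = 196*(1/3532) - 2398*(-1/3512) = 49/883 + 1199/1756 = 1144761/1550548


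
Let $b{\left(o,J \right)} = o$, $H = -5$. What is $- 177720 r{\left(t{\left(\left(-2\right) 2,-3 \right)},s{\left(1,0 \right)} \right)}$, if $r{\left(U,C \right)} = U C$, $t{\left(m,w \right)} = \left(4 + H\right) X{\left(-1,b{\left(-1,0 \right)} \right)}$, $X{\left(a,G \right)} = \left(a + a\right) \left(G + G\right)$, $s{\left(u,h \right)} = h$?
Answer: $0$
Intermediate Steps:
$X{\left(a,G \right)} = 4 G a$ ($X{\left(a,G \right)} = 2 a 2 G = 4 G a$)
$t{\left(m,w \right)} = -4$ ($t{\left(m,w \right)} = \left(4 - 5\right) 4 \left(-1\right) \left(-1\right) = \left(-1\right) 4 = -4$)
$r{\left(U,C \right)} = C U$
$- 177720 r{\left(t{\left(\left(-2\right) 2,-3 \right)},s{\left(1,0 \right)} \right)} = - 177720 \cdot 0 \left(-4\right) = \left(-177720\right) 0 = 0$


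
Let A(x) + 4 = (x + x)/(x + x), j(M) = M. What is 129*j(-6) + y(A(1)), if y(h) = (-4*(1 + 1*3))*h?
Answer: -726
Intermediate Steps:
A(x) = -3 (A(x) = -4 + (x + x)/(x + x) = -4 + (2*x)/((2*x)) = -4 + (2*x)*(1/(2*x)) = -4 + 1 = -3)
y(h) = -16*h (y(h) = (-4*(1 + 3))*h = (-4*4)*h = -16*h)
129*j(-6) + y(A(1)) = 129*(-6) - 16*(-3) = -774 + 48 = -726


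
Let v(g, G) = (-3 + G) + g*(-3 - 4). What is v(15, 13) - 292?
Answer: -387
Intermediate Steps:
v(g, G) = -3 + G - 7*g (v(g, G) = (-3 + G) + g*(-7) = (-3 + G) - 7*g = -3 + G - 7*g)
v(15, 13) - 292 = (-3 + 13 - 7*15) - 292 = (-3 + 13 - 105) - 292 = -95 - 292 = -387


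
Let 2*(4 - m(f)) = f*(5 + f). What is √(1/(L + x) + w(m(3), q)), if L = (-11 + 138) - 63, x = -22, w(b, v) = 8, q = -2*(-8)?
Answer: √14154/42 ≈ 2.8326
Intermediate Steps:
m(f) = 4 - f*(5 + f)/2
q = 16
L = 64 (L = 127 - 63 = 64)
√(1/(L + x) + w(m(3), q)) = √(1/(64 - 22) + 8) = √(1/42 + 8) = √(337/42) = √14154/42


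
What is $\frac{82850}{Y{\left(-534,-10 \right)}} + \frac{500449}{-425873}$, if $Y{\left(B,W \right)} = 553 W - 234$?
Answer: $- \frac{19084083043}{1227365986} \approx -15.549$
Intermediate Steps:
$Y{\left(B,W \right)} = -234 + 553 W$
$\frac{82850}{Y{\left(-534,-10 \right)}} + \frac{500449}{-425873} = \frac{82850}{-234 + 553 \left(-10\right)} + \frac{500449}{-425873} = \frac{82850}{-234 - 5530} + 500449 \left(- \frac{1}{425873}\right) = \frac{82850}{-5764} - \frac{500449}{425873} = 82850 \left(- \frac{1}{5764}\right) - \frac{500449}{425873} = - \frac{41425}{2882} - \frac{500449}{425873} = - \frac{19084083043}{1227365986}$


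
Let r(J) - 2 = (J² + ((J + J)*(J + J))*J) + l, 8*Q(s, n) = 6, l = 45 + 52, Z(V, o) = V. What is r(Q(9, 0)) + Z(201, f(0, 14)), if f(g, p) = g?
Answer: 1209/4 ≈ 302.25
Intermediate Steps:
l = 97
Q(s, n) = ¾ (Q(s, n) = (⅛)*6 = ¾)
r(J) = 99 + J² + 4*J³ (r(J) = 2 + ((J² + ((J + J)*(J + J))*J) + 97) = 2 + ((J² + ((2*J)*(2*J))*J) + 97) = 2 + ((J² + (4*J²)*J) + 97) = 2 + ((J² + 4*J³) + 97) = 2 + (97 + J² + 4*J³) = 99 + J² + 4*J³)
r(Q(9, 0)) + Z(201, f(0, 14)) = (99 + (¾)² + 4*(¾)³) + 201 = (99 + 9/16 + 4*(27/64)) + 201 = (99 + 9/16 + 27/16) + 201 = 405/4 + 201 = 1209/4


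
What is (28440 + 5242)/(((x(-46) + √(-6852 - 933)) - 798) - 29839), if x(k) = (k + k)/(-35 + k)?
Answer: -677014616421/615791814241 - 331481403*I*√865/3078959071205 ≈ -1.0994 - 0.0031664*I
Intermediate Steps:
x(k) = 2*k/(-35 + k) (x(k) = (2*k)/(-35 + k) = 2*k/(-35 + k))
(28440 + 5242)/(((x(-46) + √(-6852 - 933)) - 798) - 29839) = (28440 + 5242)/(((2*(-46)/(-35 - 46) + √(-6852 - 933)) - 798) - 29839) = 33682/(((2*(-46)/(-81) + √(-7785)) - 798) - 29839) = 33682/(((2*(-46)*(-1/81) + 3*I*√865) - 798) - 29839) = 33682/(((92/81 + 3*I*√865) - 798) - 29839) = 33682/((-64546/81 + 3*I*√865) - 29839) = 33682/(-2481505/81 + 3*I*√865)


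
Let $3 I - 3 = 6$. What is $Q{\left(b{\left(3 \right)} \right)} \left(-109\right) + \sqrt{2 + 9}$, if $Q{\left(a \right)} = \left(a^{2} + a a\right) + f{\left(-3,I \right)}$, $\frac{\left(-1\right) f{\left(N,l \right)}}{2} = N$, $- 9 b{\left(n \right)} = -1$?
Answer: $- \frac{53192}{81} + \sqrt{11} \approx -653.38$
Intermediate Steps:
$I = 3$ ($I = 1 + \frac{1}{3} \cdot 6 = 1 + 2 = 3$)
$b{\left(n \right)} = \frac{1}{9}$ ($b{\left(n \right)} = \left(- \frac{1}{9}\right) \left(-1\right) = \frac{1}{9}$)
$f{\left(N,l \right)} = - 2 N$
$Q{\left(a \right)} = 6 + 2 a^{2}$ ($Q{\left(a \right)} = \left(a^{2} + a a\right) - -6 = \left(a^{2} + a^{2}\right) + 6 = 2 a^{2} + 6 = 6 + 2 a^{2}$)
$Q{\left(b{\left(3 \right)} \right)} \left(-109\right) + \sqrt{2 + 9} = \left(6 + \frac{2}{81}\right) \left(-109\right) + \sqrt{2 + 9} = \left(6 + 2 \cdot \frac{1}{81}\right) \left(-109\right) + \sqrt{11} = \left(6 + \frac{2}{81}\right) \left(-109\right) + \sqrt{11} = \frac{488}{81} \left(-109\right) + \sqrt{11} = - \frac{53192}{81} + \sqrt{11}$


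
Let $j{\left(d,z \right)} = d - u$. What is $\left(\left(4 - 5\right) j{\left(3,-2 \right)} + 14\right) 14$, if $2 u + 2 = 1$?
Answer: $147$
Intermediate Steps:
$u = - \frac{1}{2}$ ($u = -1 + \frac{1}{2} \cdot 1 = -1 + \frac{1}{2} = - \frac{1}{2} \approx -0.5$)
$j{\left(d,z \right)} = \frac{1}{2} + d$ ($j{\left(d,z \right)} = d - - \frac{1}{2} = d + \frac{1}{2} = \frac{1}{2} + d$)
$\left(\left(4 - 5\right) j{\left(3,-2 \right)} + 14\right) 14 = \left(\left(4 - 5\right) \left(\frac{1}{2} + 3\right) + 14\right) 14 = \left(\left(-1\right) \frac{7}{2} + 14\right) 14 = \left(- \frac{7}{2} + 14\right) 14 = \frac{21}{2} \cdot 14 = 147$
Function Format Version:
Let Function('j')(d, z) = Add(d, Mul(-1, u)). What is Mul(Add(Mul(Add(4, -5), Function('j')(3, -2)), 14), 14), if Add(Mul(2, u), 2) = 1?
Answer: 147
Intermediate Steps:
u = Rational(-1, 2) (u = Add(-1, Mul(Rational(1, 2), 1)) = Add(-1, Rational(1, 2)) = Rational(-1, 2) ≈ -0.50000)
Function('j')(d, z) = Add(Rational(1, 2), d) (Function('j')(d, z) = Add(d, Mul(-1, Rational(-1, 2))) = Add(d, Rational(1, 2)) = Add(Rational(1, 2), d))
Mul(Add(Mul(Add(4, -5), Function('j')(3, -2)), 14), 14) = Mul(Add(Mul(Add(4, -5), Add(Rational(1, 2), 3)), 14), 14) = Mul(Add(Mul(-1, Rational(7, 2)), 14), 14) = Mul(Add(Rational(-7, 2), 14), 14) = Mul(Rational(21, 2), 14) = 147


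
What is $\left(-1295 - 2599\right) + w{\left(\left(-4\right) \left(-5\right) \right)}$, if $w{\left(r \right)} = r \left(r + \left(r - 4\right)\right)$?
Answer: $-3174$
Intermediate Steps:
$w{\left(r \right)} = r \left(-4 + 2 r\right)$ ($w{\left(r \right)} = r \left(r + \left(-4 + r\right)\right) = r \left(-4 + 2 r\right)$)
$\left(-1295 - 2599\right) + w{\left(\left(-4\right) \left(-5\right) \right)} = \left(-1295 - 2599\right) + 2 \left(\left(-4\right) \left(-5\right)\right) \left(-2 - -20\right) = -3894 + 2 \cdot 20 \left(-2 + 20\right) = -3894 + 2 \cdot 20 \cdot 18 = -3894 + 720 = -3174$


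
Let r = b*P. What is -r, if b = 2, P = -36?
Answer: 72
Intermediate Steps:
r = -72 (r = 2*(-36) = -72)
-r = -1*(-72) = 72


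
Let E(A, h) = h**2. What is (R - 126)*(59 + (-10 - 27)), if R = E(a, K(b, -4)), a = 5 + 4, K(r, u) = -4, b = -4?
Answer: -2420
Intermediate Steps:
a = 9
R = 16 (R = (-4)**2 = 16)
(R - 126)*(59 + (-10 - 27)) = (16 - 126)*(59 + (-10 - 27)) = -110*(59 - 37) = -110*22 = -2420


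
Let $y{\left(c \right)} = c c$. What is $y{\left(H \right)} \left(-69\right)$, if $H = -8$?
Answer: $-4416$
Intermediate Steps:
$y{\left(c \right)} = c^{2}$
$y{\left(H \right)} \left(-69\right) = \left(-8\right)^{2} \left(-69\right) = 64 \left(-69\right) = -4416$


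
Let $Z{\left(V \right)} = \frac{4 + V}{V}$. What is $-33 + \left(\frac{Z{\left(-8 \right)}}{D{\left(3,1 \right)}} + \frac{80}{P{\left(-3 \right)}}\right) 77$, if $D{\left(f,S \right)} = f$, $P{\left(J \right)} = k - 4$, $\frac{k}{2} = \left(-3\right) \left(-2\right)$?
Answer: $\frac{4499}{6} \approx 749.83$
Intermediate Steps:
$k = 12$ ($k = 2 \left(\left(-3\right) \left(-2\right)\right) = 2 \cdot 6 = 12$)
$P{\left(J \right)} = 8$ ($P{\left(J \right)} = 12 - 4 = 8$)
$Z{\left(V \right)} = \frac{4 + V}{V}$
$-33 + \left(\frac{Z{\left(-8 \right)}}{D{\left(3,1 \right)}} + \frac{80}{P{\left(-3 \right)}}\right) 77 = -33 + \left(\frac{\frac{1}{-8} \left(4 - 8\right)}{3} + \frac{80}{8}\right) 77 = -33 + \left(\left(- \frac{1}{8}\right) \left(-4\right) \frac{1}{3} + 80 \cdot \frac{1}{8}\right) 77 = -33 + \left(\frac{1}{2} \cdot \frac{1}{3} + 10\right) 77 = -33 + \left(\frac{1}{6} + 10\right) 77 = -33 + \frac{61}{6} \cdot 77 = -33 + \frac{4697}{6} = \frac{4499}{6}$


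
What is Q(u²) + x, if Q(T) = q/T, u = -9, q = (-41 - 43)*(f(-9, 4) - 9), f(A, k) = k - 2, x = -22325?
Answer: -602579/27 ≈ -22318.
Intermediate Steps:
f(A, k) = -2 + k
q = 588 (q = (-41 - 43)*((-2 + 4) - 9) = -84*(2 - 9) = -84*(-7) = 588)
Q(T) = 588/T
Q(u²) + x = 588/((-9)²) - 22325 = 588/81 - 22325 = 588*(1/81) - 22325 = 196/27 - 22325 = -602579/27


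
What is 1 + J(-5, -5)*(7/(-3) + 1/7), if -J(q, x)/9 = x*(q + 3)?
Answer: 1387/7 ≈ 198.14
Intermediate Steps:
J(q, x) = -9*x*(3 + q) (J(q, x) = -9*x*(q + 3) = -9*x*(3 + q))
1 + J(-5, -5)*(7/(-3) + 1/7) = 1 + (-9*(-5)*(3 - 5))*(7/(-3) + 1/7) = 1 + (-9*(-5)*(-2))*(7*(-1/3) + 1*(1/7)) = 1 - 90*(-7/3 + 1/7) = 1 - 90*(-46/21) = 1 + 1380/7 = 1387/7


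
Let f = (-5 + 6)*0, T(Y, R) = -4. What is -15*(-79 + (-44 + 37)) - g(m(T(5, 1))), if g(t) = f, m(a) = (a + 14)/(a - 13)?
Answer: 1290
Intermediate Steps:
m(a) = (14 + a)/(-13 + a)
f = 0 (f = 1*0 = 0)
g(t) = 0
-15*(-79 + (-44 + 37)) - g(m(T(5, 1))) = -15*(-79 + (-44 + 37)) - 1*0 = -15*(-79 - 7) + 0 = -15*(-86) + 0 = 1290 + 0 = 1290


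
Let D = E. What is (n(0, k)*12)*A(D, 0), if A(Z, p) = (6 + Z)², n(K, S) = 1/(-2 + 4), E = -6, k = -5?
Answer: 0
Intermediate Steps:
D = -6
n(K, S) = ½ (n(K, S) = 1/2 = ½)
(n(0, k)*12)*A(D, 0) = ((½)*12)*(6 - 6)² = 6*0² = 6*0 = 0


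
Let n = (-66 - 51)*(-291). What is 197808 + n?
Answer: 231855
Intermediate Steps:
n = 34047 (n = -117*(-291) = 34047)
197808 + n = 197808 + 34047 = 231855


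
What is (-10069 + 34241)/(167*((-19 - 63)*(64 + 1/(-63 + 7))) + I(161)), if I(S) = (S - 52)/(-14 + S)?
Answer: -14213136/515188385 ≈ -0.027588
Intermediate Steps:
I(S) = (-52 + S)/(-14 + S)
(-10069 + 34241)/(167*((-19 - 63)*(64 + 1/(-63 + 7))) + I(161)) = (-10069 + 34241)/(167*((-19 - 63)*(64 + 1/(-63 + 7))) + (-52 + 161)/(-14 + 161)) = 24172/(167*(-82*(64 + 1/(-56))) + 109/147) = 24172/(167*(-82*(64 - 1/56)) + (1/147)*109) = 24172/(167*(-82*3583/56) + 109/147) = 24172/(167*(-146903/28) + 109/147) = 24172/(-24532801/28 + 109/147) = 24172/(-515188385/588) = 24172*(-588/515188385) = -14213136/515188385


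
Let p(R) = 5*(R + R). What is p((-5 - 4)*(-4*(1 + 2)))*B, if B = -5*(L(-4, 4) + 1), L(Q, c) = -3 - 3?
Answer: 27000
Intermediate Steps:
L(Q, c) = -6
p(R) = 10*R (p(R) = 5*(2*R) = 10*R)
B = 25 (B = -5*(-6 + 1) = -5*(-5) = 25)
p((-5 - 4)*(-4*(1 + 2)))*B = (10*((-5 - 4)*(-4*(1 + 2))))*25 = (10*(-(-36)*3))*25 = (10*(-9*(-12)))*25 = (10*108)*25 = 1080*25 = 27000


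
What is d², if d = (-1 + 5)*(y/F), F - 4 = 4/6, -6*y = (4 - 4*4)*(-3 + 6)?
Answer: 1296/49 ≈ 26.449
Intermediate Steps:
y = 6 (y = -(4 - 4*4)*(-3 + 6)/6 = -(4 - 16)*3/6 = -(-2)*3 = -⅙*(-36) = 6)
F = 14/3 (F = 4 + 4/6 = 4 + 4*(⅙) = 4 + ⅔ = 14/3 ≈ 4.6667)
d = 36/7 (d = (-1 + 5)*(6/(14/3)) = 4*(6*(3/14)) = 4*(9/7) = 36/7 ≈ 5.1429)
d² = (36/7)² = 1296/49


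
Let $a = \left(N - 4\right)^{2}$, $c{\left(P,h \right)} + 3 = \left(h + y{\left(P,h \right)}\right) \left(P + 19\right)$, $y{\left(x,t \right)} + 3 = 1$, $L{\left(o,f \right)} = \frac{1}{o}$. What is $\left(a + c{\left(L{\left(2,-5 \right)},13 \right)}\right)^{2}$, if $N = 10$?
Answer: $\frac{245025}{4} \approx 61256.0$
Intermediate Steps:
$y{\left(x,t \right)} = -2$ ($y{\left(x,t \right)} = -3 + 1 = -2$)
$c{\left(P,h \right)} = -3 + \left(-2 + h\right) \left(19 + P\right)$ ($c{\left(P,h \right)} = -3 + \left(h - 2\right) \left(P + 19\right) = -3 + \left(-2 + h\right) \left(19 + P\right)$)
$a = 36$ ($a = \left(10 - 4\right)^{2} = 6^{2} = 36$)
$\left(a + c{\left(L{\left(2,-5 \right)},13 \right)}\right)^{2} = \left(36 + \left(-41 - \frac{2}{2} + 19 \cdot 13 + \frac{1}{2} \cdot 13\right)\right)^{2} = \left(36 + \left(-41 - 1 + 247 + \frac{1}{2} \cdot 13\right)\right)^{2} = \left(36 + \left(-41 - 1 + 247 + \frac{13}{2}\right)\right)^{2} = \left(36 + \frac{423}{2}\right)^{2} = \left(\frac{495}{2}\right)^{2} = \frac{245025}{4}$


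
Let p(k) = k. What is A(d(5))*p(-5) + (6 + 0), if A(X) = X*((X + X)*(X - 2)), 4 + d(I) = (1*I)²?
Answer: -83784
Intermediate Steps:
d(I) = -4 + I² (d(I) = -4 + (1*I)² = -4 + I²)
A(X) = 2*X²*(-2 + X) (A(X) = X*((2*X)*(-2 + X)) = X*(2*X*(-2 + X)) = 2*X²*(-2 + X))
A(d(5))*p(-5) + (6 + 0) = (2*(-4 + 5²)²*(-2 + (-4 + 5²)))*(-5) + (6 + 0) = (2*(-4 + 25)²*(-2 + (-4 + 25)))*(-5) + 6 = (2*21²*(-2 + 21))*(-5) + 6 = (2*441*19)*(-5) + 6 = 16758*(-5) + 6 = -83790 + 6 = -83784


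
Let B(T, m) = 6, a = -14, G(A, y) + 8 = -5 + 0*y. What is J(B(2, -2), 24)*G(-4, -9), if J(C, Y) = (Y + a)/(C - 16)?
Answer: 13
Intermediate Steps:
G(A, y) = -13 (G(A, y) = -8 + (-5 + 0*y) = -8 + (-5 + 0) = -8 - 5 = -13)
J(C, Y) = (-14 + Y)/(-16 + C) (J(C, Y) = (Y - 14)/(C - 16) = (-14 + Y)/(-16 + C))
J(B(2, -2), 24)*G(-4, -9) = ((-14 + 24)/(-16 + 6))*(-13) = (10/(-10))*(-13) = -⅒*10*(-13) = -1*(-13) = 13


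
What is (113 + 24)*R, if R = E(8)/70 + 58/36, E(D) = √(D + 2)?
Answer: 3973/18 + 137*√10/70 ≈ 226.91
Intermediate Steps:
E(D) = √(2 + D)
R = 29/18 + √10/70 (R = √(2 + 8)/70 + 58/36 = √10*(1/70) + 58*(1/36) = √10/70 + 29/18 = 29/18 + √10/70 ≈ 1.6563)
(113 + 24)*R = (113 + 24)*(29/18 + √10/70) = 137*(29/18 + √10/70) = 3973/18 + 137*√10/70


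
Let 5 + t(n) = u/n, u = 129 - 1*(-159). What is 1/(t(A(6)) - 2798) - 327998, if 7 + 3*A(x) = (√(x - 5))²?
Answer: -966610107/2947 ≈ -3.2800e+5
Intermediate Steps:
u = 288 (u = 129 + 159 = 288)
A(x) = -4 + x/3 (A(x) = -7/3 + (√(x - 5))²/3 = -7/3 + (√(-5 + x))²/3 = -7/3 + (-5 + x)/3 = -7/3 + (-5/3 + x/3) = -4 + x/3)
t(n) = -5 + 288/n
1/(t(A(6)) - 2798) - 327998 = 1/((-5 + 288/(-4 + (⅓)*6)) - 2798) - 327998 = 1/((-5 + 288/(-4 + 2)) - 2798) - 327998 = 1/((-5 + 288/(-2)) - 2798) - 327998 = 1/((-5 + 288*(-½)) - 2798) - 327998 = 1/((-5 - 144) - 2798) - 327998 = 1/(-149 - 2798) - 327998 = 1/(-2947) - 327998 = -1/2947 - 327998 = -966610107/2947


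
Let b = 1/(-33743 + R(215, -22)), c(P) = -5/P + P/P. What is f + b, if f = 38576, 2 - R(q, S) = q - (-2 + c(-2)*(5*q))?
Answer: 2329643214/60391 ≈ 38576.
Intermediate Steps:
c(P) = 1 - 5/P (c(P) = -5/P + 1 = 1 - 5/P)
R(q, S) = 33*q/2 (R(q, S) = 2 - (q - (-2 + ((-5 - 2)/(-2))*(5*q))) = 2 - (q - (-2 + (-1/2*(-7))*(5*q))) = 2 - (q - (-2 + 7*(5*q)/2)) = 2 - (q - (-2 + 35*q/2)) = 2 - (q + (2 - 35*q/2)) = 2 - (2 - 33*q/2) = 2 + (-2 + 33*q/2) = 33*q/2)
b = -2/60391 (b = 1/(-33743 + (33/2)*215) = 1/(-33743 + 7095/2) = 1/(-60391/2) = -2/60391 ≈ -3.3118e-5)
f + b = 38576 - 2/60391 = 2329643214/60391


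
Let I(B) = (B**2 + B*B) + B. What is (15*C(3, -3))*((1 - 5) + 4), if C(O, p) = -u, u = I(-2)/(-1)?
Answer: 0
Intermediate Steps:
I(B) = B + 2*B**2 (I(B) = (B**2 + B**2) + B = 2*B**2 + B = B + 2*B**2)
u = -6 (u = -2*(1 + 2*(-2))/(-1) = -2*(1 - 4)*(-1) = -2*(-3)*(-1) = 6*(-1) = -6)
C(O, p) = 6 (C(O, p) = -1*(-6) = 6)
(15*C(3, -3))*((1 - 5) + 4) = (15*6)*((1 - 5) + 4) = 90*(-4 + 4) = 90*0 = 0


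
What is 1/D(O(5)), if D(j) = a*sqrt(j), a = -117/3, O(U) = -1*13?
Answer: I*sqrt(13)/507 ≈ 0.0071115*I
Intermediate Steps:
O(U) = -13
a = -39 (a = -117*1/3 = -39)
D(j) = -39*sqrt(j)
1/D(O(5)) = 1/(-39*I*sqrt(13)) = I*sqrt(13)/507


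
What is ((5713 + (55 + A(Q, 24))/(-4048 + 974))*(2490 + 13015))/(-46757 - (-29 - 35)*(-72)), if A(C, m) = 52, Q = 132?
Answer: -54458692155/31579202 ≈ -1724.5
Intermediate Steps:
((5713 + (55 + A(Q, 24))/(-4048 + 974))*(2490 + 13015))/(-46757 - (-29 - 35)*(-72)) = ((5713 + (55 + 52)/(-4048 + 974))*(2490 + 13015))/(-46757 - (-29 - 35)*(-72)) = ((5713 + 107/(-3074))*15505)/(-46757 - (-64)*(-72)) = ((5713 + 107*(-1/3074))*15505)/(-46757 - 1*4608) = ((5713 - 107/3074)*15505)/(-46757 - 4608) = ((17561655/3074)*15505)/(-51365) = (272293460775/3074)*(-1/51365) = -54458692155/31579202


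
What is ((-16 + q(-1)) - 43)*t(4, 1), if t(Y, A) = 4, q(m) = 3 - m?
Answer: -220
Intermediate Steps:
((-16 + q(-1)) - 43)*t(4, 1) = ((-16 + (3 - 1*(-1))) - 43)*4 = ((-16 + (3 + 1)) - 43)*4 = ((-16 + 4) - 43)*4 = (-12 - 43)*4 = -55*4 = -220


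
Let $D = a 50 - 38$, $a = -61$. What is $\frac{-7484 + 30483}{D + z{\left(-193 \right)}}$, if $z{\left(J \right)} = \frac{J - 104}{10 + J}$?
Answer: $- \frac{1402939}{188269} \approx -7.4518$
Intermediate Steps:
$z{\left(J \right)} = \frac{-104 + J}{10 + J}$
$D = -3088$ ($D = \left(-61\right) 50 - 38 = -3050 - 38 = -3088$)
$\frac{-7484 + 30483}{D + z{\left(-193 \right)}} = \frac{-7484 + 30483}{-3088 + \frac{-104 - 193}{10 - 193}} = \frac{22999}{-3088 + \frac{1}{-183} \left(-297\right)} = \frac{22999}{-3088 - - \frac{99}{61}} = \frac{22999}{-3088 + \frac{99}{61}} = \frac{22999}{- \frac{188269}{61}} = 22999 \left(- \frac{61}{188269}\right) = - \frac{1402939}{188269}$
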